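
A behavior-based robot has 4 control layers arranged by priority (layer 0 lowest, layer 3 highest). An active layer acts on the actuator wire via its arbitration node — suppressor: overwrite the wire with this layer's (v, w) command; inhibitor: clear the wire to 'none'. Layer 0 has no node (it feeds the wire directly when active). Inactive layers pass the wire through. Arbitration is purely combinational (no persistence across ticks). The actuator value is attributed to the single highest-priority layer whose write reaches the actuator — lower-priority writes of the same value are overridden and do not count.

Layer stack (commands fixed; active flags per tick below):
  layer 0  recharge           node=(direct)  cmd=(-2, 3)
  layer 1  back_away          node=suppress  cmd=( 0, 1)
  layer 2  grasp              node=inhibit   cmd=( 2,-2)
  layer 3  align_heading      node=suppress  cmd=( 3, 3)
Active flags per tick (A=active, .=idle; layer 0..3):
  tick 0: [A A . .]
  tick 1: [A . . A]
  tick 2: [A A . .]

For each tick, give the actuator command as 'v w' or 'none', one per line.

0 1
3 3
0 1

tick 0:
  layer 0 (recharge) active — direct: (-2, 3)
  layer 1 (back_away) active — suppresses: (0, 1)
  layer 2 (grasp) idle — unchanged: (0, 1)
  layer 3 (align_heading) idle — unchanged: (0, 1)
  → actuator (0, 1)
tick 1:
  layer 0 (recharge) active — direct: (-2, 3)
  layer 1 (back_away) idle — unchanged: (-2, 3)
  layer 2 (grasp) idle — unchanged: (-2, 3)
  layer 3 (align_heading) active — suppresses: (3, 3)
  → actuator (3, 3)
tick 2:
  layer 0 (recharge) active — direct: (-2, 3)
  layer 1 (back_away) active — suppresses: (0, 1)
  layer 2 (grasp) idle — unchanged: (0, 1)
  layer 3 (align_heading) idle — unchanged: (0, 1)
  → actuator (0, 1)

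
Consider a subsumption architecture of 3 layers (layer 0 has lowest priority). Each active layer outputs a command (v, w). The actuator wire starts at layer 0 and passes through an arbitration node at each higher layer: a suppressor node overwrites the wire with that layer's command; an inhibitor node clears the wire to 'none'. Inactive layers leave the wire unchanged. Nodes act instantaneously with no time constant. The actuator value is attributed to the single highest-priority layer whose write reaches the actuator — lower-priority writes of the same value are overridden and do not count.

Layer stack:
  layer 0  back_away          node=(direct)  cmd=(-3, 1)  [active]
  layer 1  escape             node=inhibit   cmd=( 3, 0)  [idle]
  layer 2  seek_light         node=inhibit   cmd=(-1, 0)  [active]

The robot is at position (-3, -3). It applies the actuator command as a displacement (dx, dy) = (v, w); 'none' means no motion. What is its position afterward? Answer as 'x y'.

layer 0 (back_away) active — direct: (-3, 1)
layer 1 (escape) idle — unchanged: (-3, 1)
layer 2 (seek_light) active — inhibits: none
→ actuator none
position: (-3, -3) + none = (-3, -3)

-3 -3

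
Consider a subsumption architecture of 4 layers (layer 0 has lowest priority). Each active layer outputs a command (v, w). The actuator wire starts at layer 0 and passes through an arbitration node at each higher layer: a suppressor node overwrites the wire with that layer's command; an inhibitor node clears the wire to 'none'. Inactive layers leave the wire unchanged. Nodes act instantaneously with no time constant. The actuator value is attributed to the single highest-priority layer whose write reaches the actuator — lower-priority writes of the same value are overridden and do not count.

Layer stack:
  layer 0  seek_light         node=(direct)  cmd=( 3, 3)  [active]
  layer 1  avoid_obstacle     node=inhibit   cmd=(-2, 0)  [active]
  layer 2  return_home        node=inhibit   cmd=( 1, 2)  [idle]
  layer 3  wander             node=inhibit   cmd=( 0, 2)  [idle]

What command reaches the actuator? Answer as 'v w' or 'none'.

none

layer 0 (seek_light) active — direct: (3, 3)
layer 1 (avoid_obstacle) active — inhibits: none
layer 2 (return_home) idle — unchanged: none
layer 3 (wander) idle — unchanged: none
→ actuator none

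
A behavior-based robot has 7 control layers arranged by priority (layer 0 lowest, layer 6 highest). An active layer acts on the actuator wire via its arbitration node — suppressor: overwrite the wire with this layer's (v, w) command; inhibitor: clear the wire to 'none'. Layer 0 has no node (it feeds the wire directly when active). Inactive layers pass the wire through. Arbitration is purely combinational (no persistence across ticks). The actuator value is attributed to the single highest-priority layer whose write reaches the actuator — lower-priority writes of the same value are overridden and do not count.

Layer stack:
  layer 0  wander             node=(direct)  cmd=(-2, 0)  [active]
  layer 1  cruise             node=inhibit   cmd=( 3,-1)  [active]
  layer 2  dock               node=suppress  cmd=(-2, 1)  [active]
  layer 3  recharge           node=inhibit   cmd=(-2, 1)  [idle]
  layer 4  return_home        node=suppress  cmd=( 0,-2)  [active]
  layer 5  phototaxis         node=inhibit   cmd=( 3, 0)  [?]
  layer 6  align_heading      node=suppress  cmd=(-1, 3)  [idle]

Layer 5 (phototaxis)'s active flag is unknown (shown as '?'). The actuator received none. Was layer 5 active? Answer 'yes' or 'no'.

yes

If layer 5 is active=yes:
  actuator would be none
If layer 5 is active=no:
  actuator would be (0, -2)
Observed none, so layer 5 was active.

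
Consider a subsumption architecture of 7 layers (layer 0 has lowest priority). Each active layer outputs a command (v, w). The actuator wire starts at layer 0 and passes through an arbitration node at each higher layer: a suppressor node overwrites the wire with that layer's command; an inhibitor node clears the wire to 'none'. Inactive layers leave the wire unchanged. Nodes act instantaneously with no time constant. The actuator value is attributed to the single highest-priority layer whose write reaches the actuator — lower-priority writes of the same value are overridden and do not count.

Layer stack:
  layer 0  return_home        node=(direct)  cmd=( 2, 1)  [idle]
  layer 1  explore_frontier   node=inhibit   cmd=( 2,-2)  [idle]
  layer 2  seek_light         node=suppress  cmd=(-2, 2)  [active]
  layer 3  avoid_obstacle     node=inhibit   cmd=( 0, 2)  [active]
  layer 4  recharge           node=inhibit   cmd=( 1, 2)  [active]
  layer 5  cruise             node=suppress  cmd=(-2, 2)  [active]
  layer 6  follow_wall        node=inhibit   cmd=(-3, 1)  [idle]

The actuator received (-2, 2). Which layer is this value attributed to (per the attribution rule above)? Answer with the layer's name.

cruise

[0] return_home off; wire := none
[1] explore_frontier off; pass none
[2] seek_light on (suppress); wire := (-2, 2)
[3] avoid_obstacle on (inhibit); wire := none
[4] recharge on (inhibit); wire := none
[5] cruise on (suppress); wire := (-2, 2)
[6] follow_wall off; pass (-2, 2)
output (-2, 2)
last writer: layer 5 = cruise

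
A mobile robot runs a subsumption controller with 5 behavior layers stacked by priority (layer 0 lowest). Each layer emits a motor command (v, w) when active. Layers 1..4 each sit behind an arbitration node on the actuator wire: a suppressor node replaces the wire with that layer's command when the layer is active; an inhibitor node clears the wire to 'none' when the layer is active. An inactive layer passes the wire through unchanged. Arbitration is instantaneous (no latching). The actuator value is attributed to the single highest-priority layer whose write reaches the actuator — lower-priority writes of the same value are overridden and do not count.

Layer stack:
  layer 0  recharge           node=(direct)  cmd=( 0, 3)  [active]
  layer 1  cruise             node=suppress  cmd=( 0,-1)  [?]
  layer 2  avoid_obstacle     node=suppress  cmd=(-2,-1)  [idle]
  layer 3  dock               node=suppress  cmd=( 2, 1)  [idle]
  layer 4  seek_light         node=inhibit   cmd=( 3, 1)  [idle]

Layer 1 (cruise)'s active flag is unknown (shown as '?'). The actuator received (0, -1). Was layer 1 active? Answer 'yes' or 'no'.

If layer 1 is active=yes:
  actuator would be (0, -1)
If layer 1 is active=no:
  actuator would be (0, 3)
Observed (0, -1), so layer 1 was active.

yes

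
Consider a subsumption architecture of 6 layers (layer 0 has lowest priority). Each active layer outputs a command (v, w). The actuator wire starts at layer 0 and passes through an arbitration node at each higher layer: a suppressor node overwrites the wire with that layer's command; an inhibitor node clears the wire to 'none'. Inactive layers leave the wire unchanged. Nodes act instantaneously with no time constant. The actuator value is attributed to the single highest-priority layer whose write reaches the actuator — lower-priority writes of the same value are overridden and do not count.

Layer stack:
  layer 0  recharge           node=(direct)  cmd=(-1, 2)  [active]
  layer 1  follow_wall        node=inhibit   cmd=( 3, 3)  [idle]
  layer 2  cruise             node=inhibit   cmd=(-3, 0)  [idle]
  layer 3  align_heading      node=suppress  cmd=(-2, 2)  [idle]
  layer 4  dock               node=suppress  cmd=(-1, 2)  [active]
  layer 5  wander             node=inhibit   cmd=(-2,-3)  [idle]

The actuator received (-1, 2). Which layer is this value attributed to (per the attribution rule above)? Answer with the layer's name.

dock

L0 recharge: active, feeds wire = (-1, 2)
L1 follow_wall: idle → wire stays (-1, 2)
L2 cruise: idle → wire stays (-1, 2)
L3 align_heading: idle → wire stays (-1, 2)
L4 dock: active, suppressor → wire = (-1, 2)
L5 wander: idle → wire stays (-1, 2)
actuator = (-1, 2)
last writer: layer 4 = dock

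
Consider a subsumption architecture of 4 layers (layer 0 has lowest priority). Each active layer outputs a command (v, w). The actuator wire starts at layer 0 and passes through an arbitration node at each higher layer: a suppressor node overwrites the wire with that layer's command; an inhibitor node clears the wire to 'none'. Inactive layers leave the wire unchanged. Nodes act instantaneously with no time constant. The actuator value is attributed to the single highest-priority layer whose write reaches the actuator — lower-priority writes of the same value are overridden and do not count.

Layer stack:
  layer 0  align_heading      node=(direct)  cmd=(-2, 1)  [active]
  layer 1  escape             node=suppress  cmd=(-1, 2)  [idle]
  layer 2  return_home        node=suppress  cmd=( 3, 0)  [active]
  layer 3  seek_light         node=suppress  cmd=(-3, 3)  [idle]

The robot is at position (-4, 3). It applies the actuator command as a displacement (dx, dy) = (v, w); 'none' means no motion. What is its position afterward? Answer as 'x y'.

[0] align_heading on; wire := (-2, 1)
[1] escape off; pass (-2, 1)
[2] return_home on (suppress); wire := (3, 0)
[3] seek_light off; pass (3, 0)
output (3, 0)
position: (-4, 3) + (3, 0) = (-1, 3)

-1 3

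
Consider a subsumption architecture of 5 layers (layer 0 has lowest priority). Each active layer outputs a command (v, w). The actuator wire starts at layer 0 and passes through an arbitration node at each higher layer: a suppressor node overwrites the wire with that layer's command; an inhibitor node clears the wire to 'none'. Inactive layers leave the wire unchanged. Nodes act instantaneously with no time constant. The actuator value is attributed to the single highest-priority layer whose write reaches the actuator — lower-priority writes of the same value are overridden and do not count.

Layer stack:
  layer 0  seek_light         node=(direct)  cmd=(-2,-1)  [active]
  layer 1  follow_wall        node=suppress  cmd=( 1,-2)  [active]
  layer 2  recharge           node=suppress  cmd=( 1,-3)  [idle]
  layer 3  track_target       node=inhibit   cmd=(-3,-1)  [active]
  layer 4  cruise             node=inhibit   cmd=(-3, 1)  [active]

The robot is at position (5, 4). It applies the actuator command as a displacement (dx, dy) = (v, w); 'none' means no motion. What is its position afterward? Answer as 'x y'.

L0 seek_light: active, feeds wire = (-2, -1)
L1 follow_wall: active, suppressor → wire = (1, -2)
L2 recharge: idle → wire stays (1, -2)
L3 track_target: active, inhibitor → wire = none
L4 cruise: active, inhibitor → wire = none
actuator = none
position: (5, 4) + none = (5, 4)

5 4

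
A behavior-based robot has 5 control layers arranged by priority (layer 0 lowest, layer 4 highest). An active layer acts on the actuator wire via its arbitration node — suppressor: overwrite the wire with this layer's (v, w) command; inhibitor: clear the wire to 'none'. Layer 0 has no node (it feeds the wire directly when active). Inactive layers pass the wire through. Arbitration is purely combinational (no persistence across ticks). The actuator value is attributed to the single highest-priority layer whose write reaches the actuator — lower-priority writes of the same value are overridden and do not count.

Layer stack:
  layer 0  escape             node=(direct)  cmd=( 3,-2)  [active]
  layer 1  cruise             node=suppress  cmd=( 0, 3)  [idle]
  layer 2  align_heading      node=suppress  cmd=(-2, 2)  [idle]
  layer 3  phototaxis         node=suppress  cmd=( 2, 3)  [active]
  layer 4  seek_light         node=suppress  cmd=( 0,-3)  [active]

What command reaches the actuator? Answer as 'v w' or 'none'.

0 -3

[0] escape on; wire := (3, -2)
[1] cruise off; pass (3, -2)
[2] align_heading off; pass (3, -2)
[3] phototaxis on (suppress); wire := (2, 3)
[4] seek_light on (suppress); wire := (0, -3)
output (0, -3)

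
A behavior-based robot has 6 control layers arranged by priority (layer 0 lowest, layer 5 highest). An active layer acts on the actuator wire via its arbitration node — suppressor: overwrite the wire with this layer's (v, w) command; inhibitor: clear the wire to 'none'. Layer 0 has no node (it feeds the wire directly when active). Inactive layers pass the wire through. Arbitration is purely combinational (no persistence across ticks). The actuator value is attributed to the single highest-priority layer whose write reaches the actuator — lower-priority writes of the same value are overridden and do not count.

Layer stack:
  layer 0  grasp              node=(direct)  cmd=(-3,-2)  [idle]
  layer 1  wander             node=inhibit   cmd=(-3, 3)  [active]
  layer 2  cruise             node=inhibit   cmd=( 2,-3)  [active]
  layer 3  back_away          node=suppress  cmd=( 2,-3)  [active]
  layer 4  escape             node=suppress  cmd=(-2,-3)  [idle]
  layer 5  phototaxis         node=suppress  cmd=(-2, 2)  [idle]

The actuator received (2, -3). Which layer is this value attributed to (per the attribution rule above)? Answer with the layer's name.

[0] grasp off; wire := none
[1] wander on (inhibit); wire := none
[2] cruise on (inhibit); wire := none
[3] back_away on (suppress); wire := (2, -3)
[4] escape off; pass (2, -3)
[5] phototaxis off; pass (2, -3)
output (2, -3)
last writer: layer 3 = back_away

back_away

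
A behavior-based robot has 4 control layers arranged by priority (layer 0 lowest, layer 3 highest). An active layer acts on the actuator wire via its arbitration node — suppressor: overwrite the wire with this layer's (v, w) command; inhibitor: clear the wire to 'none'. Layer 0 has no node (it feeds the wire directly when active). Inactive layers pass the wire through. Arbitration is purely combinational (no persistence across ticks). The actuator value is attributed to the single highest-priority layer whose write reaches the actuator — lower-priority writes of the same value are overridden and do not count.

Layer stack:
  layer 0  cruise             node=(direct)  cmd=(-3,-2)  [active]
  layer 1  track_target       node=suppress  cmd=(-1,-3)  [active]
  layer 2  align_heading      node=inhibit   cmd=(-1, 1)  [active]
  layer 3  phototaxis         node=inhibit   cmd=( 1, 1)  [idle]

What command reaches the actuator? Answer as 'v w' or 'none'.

L0 cruise: active, feeds wire = (-3, -2)
L1 track_target: active, suppressor → wire = (-1, -3)
L2 align_heading: active, inhibitor → wire = none
L3 phototaxis: idle → wire stays none
actuator = none

none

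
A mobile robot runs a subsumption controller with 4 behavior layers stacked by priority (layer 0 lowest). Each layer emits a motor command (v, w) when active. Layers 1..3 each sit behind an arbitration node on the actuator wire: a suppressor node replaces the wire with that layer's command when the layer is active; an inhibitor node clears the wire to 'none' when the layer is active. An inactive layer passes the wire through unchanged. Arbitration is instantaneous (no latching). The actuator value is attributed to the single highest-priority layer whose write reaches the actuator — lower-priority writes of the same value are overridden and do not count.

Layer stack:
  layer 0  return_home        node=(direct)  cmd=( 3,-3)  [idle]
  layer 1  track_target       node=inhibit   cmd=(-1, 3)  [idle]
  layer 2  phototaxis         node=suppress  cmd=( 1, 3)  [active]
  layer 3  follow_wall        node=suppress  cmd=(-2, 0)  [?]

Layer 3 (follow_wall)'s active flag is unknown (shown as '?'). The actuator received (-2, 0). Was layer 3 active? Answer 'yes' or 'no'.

yes

If layer 3 is active=yes:
  actuator would be (-2, 0)
If layer 3 is active=no:
  actuator would be (1, 3)
Observed (-2, 0), so layer 3 was active.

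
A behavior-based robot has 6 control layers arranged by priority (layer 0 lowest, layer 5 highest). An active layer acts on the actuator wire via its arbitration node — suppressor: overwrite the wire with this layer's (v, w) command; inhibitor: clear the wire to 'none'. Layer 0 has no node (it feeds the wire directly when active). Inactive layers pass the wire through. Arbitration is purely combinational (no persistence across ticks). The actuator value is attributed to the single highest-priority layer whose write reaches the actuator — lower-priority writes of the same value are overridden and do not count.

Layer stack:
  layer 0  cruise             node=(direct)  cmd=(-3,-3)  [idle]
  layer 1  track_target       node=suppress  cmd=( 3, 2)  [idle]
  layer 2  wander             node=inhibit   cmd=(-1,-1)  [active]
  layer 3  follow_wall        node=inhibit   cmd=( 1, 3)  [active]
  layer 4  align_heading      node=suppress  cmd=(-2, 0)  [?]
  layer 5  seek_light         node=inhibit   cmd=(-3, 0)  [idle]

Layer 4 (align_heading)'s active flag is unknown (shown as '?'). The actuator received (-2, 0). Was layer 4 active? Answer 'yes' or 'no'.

yes

If layer 4 is active=yes:
  actuator would be (-2, 0)
If layer 4 is active=no:
  actuator would be none
Observed (-2, 0), so layer 4 was active.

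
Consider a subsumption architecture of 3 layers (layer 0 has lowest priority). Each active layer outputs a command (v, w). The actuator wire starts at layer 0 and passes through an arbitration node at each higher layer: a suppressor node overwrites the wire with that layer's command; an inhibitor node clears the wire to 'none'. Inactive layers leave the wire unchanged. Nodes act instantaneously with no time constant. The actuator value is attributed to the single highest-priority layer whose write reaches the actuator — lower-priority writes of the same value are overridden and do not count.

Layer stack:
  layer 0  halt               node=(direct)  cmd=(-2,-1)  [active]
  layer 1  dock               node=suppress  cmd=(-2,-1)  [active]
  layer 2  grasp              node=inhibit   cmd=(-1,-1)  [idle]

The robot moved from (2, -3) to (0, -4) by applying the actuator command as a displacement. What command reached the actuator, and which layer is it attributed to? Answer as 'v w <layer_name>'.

displacement = (0, -4) − (2, -3) = (-2, -1)
layer 0 (halt) active — direct: (-2, -1)
layer 1 (dock) active — suppresses: (-2, -1)
layer 2 (grasp) idle — unchanged: (-2, -1)
→ actuator (-2, -1) — from layer 1 (dock)

-2 -1 dock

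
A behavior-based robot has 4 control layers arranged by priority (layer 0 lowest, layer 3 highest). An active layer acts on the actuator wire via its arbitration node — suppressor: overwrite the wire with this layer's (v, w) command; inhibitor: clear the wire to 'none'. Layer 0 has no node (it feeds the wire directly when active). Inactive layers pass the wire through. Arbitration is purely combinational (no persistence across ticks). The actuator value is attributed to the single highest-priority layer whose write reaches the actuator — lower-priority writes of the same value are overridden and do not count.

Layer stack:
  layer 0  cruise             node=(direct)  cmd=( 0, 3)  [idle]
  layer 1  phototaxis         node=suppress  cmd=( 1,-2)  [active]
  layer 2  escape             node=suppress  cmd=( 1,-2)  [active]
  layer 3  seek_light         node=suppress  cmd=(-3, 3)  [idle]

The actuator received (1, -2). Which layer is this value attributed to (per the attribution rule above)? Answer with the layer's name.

escape

layer 0 (cruise) idle — none
layer 1 (phototaxis) active — suppresses: (1, -2)
layer 2 (escape) active — suppresses: (1, -2)
layer 3 (seek_light) idle — unchanged: (1, -2)
→ actuator (1, -2)
last writer: layer 2 = escape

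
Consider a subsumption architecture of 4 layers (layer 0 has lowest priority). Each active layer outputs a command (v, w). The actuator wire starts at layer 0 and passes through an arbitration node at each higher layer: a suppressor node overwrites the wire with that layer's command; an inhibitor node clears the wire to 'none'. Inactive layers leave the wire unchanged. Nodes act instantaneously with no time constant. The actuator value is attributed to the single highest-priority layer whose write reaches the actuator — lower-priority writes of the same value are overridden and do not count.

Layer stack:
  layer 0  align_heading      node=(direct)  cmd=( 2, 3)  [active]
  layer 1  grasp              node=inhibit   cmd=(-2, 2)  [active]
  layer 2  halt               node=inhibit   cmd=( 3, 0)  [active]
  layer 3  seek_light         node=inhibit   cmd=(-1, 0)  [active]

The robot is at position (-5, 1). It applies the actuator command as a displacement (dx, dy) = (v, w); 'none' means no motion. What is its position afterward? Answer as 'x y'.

-5 1

[0] align_heading on; wire := (2, 3)
[1] grasp on (inhibit); wire := none
[2] halt on (inhibit); wire := none
[3] seek_light on (inhibit); wire := none
output none
position: (-5, 1) + none = (-5, 1)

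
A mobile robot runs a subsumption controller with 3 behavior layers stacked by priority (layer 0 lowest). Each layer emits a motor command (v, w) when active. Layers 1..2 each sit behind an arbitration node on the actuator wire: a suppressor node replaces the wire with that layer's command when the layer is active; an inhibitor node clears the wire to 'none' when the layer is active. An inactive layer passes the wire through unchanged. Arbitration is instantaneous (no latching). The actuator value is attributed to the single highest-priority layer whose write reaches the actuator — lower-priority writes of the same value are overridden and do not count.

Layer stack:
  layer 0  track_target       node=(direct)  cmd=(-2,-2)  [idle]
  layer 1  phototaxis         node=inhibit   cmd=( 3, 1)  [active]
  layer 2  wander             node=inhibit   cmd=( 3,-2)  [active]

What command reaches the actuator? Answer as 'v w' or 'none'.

[0] track_target off; wire := none
[1] phototaxis on (inhibit); wire := none
[2] wander on (inhibit); wire := none
output none

none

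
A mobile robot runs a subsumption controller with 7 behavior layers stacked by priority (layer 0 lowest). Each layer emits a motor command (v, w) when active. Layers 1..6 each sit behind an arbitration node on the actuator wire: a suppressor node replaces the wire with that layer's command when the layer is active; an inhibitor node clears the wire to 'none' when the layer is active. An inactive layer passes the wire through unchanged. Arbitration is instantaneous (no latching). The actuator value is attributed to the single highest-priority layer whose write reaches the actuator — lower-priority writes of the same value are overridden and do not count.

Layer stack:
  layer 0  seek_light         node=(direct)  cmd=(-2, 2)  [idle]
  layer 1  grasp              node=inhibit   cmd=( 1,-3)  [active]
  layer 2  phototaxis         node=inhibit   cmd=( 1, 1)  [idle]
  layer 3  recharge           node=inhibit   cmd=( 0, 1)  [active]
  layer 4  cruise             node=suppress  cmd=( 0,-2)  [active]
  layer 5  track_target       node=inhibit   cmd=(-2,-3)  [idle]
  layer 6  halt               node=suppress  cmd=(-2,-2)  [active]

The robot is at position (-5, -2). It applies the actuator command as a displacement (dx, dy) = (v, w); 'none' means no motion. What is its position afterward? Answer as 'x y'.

[0] seek_light off; wire := none
[1] grasp on (inhibit); wire := none
[2] phototaxis off; pass none
[3] recharge on (inhibit); wire := none
[4] cruise on (suppress); wire := (0, -2)
[5] track_target off; pass (0, -2)
[6] halt on (suppress); wire := (-2, -2)
output (-2, -2)
position: (-5, -2) + (-2, -2) = (-7, -4)

-7 -4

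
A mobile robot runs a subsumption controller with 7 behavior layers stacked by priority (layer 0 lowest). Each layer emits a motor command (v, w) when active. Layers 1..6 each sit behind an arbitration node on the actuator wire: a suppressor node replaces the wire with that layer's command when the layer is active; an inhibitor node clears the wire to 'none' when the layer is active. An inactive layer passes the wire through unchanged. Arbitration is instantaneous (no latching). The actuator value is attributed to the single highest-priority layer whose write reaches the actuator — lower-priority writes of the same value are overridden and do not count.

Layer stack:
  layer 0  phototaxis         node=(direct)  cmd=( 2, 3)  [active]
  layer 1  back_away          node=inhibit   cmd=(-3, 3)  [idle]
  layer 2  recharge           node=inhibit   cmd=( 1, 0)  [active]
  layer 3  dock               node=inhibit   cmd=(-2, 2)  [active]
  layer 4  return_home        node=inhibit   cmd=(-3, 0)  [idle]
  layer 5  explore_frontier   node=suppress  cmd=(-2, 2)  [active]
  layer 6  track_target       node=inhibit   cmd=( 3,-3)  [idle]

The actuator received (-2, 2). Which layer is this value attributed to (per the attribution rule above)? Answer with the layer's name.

L0 phototaxis: active, feeds wire = (2, 3)
L1 back_away: idle → wire stays (2, 3)
L2 recharge: active, inhibitor → wire = none
L3 dock: active, inhibitor → wire = none
L4 return_home: idle → wire stays none
L5 explore_frontier: active, suppressor → wire = (-2, 2)
L6 track_target: idle → wire stays (-2, 2)
actuator = (-2, 2)
last writer: layer 5 = explore_frontier

explore_frontier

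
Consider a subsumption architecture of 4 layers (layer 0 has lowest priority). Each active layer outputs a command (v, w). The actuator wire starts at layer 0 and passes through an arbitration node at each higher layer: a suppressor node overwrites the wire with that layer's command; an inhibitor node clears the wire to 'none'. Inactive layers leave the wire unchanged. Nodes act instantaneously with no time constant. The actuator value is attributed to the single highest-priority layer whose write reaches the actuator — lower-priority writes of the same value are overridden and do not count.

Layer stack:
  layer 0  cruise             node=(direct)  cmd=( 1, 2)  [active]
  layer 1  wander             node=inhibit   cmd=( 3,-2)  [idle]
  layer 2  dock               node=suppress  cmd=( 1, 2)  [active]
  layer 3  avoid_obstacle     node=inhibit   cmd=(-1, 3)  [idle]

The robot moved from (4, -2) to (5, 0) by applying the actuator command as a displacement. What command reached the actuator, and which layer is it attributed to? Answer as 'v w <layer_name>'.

1 2 dock

displacement = (5, 0) − (4, -2) = (1, 2)
layer 0 (cruise) active — direct: (1, 2)
layer 1 (wander) idle — unchanged: (1, 2)
layer 2 (dock) active — suppresses: (1, 2)
layer 3 (avoid_obstacle) idle — unchanged: (1, 2)
→ actuator (1, 2) — from layer 2 (dock)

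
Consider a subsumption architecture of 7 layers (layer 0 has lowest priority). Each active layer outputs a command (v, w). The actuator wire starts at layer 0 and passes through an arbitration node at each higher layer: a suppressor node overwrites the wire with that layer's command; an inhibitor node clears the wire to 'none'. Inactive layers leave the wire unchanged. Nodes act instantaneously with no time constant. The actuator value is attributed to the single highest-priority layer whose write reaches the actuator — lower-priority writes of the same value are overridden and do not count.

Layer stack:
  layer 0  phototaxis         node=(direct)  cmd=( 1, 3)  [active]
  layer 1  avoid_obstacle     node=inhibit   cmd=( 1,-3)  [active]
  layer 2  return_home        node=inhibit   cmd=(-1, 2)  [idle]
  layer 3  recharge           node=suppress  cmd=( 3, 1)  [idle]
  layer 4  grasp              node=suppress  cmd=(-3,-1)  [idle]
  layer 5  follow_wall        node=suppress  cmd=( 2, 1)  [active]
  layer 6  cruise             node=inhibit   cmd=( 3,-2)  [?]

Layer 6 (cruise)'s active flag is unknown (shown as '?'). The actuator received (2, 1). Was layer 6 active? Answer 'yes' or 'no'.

no

If layer 6 is active=yes:
  actuator would be none
If layer 6 is active=no:
  actuator would be (2, 1)
Observed (2, 1), so layer 6 was idle.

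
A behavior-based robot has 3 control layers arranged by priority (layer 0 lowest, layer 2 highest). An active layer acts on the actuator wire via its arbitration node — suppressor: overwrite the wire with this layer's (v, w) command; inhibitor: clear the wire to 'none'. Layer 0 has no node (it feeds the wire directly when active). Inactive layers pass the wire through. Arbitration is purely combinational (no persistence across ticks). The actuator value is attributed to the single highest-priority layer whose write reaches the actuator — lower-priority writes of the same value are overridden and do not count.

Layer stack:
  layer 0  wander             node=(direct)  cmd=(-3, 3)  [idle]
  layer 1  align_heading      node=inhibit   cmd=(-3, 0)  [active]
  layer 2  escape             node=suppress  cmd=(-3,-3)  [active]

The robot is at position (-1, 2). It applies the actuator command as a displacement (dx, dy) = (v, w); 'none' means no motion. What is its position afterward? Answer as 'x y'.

-4 -1

L0 wander: idle → wire = none
L1 align_heading: active, inhibitor → wire = none
L2 escape: active, suppressor → wire = (-3, -3)
actuator = (-3, -3)
position: (-1, 2) + (-3, -3) = (-4, -1)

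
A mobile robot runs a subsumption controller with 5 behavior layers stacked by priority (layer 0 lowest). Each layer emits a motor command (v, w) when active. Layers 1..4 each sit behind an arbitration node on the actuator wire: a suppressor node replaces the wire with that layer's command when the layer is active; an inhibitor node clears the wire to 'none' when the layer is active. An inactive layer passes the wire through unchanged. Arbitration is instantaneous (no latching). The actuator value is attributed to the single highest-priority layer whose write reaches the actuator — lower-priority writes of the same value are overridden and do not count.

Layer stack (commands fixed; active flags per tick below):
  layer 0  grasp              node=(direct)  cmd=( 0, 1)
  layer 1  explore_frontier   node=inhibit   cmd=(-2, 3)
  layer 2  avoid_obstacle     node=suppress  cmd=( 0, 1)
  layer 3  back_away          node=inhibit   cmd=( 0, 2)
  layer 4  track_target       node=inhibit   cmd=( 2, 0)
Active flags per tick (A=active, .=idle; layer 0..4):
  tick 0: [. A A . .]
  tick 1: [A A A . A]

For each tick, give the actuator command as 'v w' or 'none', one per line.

tick 0:
  layer 0 (grasp) idle — none
  layer 1 (explore_frontier) active — inhibits: none
  layer 2 (avoid_obstacle) active — suppresses: (0, 1)
  layer 3 (back_away) idle — unchanged: (0, 1)
  layer 4 (track_target) idle — unchanged: (0, 1)
  → actuator (0, 1)
tick 1:
  layer 0 (grasp) active — direct: (0, 1)
  layer 1 (explore_frontier) active — inhibits: none
  layer 2 (avoid_obstacle) active — suppresses: (0, 1)
  layer 3 (back_away) idle — unchanged: (0, 1)
  layer 4 (track_target) active — inhibits: none
  → actuator none

0 1
none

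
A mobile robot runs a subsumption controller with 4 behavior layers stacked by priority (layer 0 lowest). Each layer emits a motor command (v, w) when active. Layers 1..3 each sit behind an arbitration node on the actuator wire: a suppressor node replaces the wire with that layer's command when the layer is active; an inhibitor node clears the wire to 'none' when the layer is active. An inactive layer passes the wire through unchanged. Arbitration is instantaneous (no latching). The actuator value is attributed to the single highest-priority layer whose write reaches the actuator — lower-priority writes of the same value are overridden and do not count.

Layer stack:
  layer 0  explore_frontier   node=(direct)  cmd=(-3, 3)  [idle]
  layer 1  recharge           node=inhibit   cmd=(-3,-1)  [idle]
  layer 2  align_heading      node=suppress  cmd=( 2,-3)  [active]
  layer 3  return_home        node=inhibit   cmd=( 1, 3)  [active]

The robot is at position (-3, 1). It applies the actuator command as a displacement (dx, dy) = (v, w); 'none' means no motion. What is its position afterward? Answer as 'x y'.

-3 1

[0] explore_frontier off; wire := none
[1] recharge off; pass none
[2] align_heading on (suppress); wire := (2, -3)
[3] return_home on (inhibit); wire := none
output none
position: (-3, 1) + none = (-3, 1)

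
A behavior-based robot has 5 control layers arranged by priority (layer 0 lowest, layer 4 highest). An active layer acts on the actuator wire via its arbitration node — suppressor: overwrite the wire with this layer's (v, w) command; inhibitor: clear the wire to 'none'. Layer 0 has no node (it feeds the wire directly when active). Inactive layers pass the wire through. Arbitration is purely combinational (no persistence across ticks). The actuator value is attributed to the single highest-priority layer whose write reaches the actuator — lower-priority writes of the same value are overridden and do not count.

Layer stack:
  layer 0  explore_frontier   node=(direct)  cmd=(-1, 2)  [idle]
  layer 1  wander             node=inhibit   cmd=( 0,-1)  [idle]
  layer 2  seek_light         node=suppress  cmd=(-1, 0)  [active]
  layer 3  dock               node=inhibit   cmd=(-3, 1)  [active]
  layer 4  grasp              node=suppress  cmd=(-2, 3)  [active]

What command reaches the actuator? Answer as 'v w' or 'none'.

-2 3

layer 0 (explore_frontier) idle — none
layer 1 (wander) idle — unchanged: none
layer 2 (seek_light) active — suppresses: (-1, 0)
layer 3 (dock) active — inhibits: none
layer 4 (grasp) active — suppresses: (-2, 3)
→ actuator (-2, 3)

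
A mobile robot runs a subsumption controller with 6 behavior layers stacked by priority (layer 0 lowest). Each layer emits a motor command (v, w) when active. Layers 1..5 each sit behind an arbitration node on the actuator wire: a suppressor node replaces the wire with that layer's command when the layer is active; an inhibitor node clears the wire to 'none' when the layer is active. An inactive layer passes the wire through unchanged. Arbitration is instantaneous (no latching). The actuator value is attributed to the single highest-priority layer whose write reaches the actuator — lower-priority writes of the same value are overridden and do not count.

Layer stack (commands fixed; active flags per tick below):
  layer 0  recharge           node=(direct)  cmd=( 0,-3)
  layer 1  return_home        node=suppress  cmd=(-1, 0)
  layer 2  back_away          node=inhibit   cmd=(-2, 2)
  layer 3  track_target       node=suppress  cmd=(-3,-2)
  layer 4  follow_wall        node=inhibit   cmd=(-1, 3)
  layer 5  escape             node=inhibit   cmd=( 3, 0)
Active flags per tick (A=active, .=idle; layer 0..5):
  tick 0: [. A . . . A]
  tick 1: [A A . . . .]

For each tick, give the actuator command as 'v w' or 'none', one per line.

none
-1 0

tick 0:
  [0] recharge off; wire := none
  [1] return_home on (suppress); wire := (-1, 0)
  [2] back_away off; pass (-1, 0)
  [3] track_target off; pass (-1, 0)
  [4] follow_wall off; pass (-1, 0)
  [5] escape on (inhibit); wire := none
  output none
tick 1:
  [0] recharge on; wire := (0, -3)
  [1] return_home on (suppress); wire := (-1, 0)
  [2] back_away off; pass (-1, 0)
  [3] track_target off; pass (-1, 0)
  [4] follow_wall off; pass (-1, 0)
  [5] escape off; pass (-1, 0)
  output (-1, 0)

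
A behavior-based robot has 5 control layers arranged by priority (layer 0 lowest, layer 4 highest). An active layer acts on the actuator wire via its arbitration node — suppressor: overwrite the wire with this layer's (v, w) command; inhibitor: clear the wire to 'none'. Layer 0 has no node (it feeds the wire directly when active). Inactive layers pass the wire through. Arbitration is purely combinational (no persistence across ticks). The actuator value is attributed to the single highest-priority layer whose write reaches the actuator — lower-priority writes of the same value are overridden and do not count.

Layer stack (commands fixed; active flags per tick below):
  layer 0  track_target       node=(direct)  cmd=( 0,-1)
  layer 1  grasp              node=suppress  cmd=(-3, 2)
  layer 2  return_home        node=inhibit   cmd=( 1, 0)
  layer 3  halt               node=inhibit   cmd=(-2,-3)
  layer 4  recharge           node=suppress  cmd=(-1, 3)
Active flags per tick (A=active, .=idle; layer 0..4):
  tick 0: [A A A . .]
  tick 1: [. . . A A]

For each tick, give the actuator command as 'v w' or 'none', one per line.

none
-1 3

tick 0:
  L0 track_target: active, feeds wire = (0, -1)
  L1 grasp: active, suppressor → wire = (-3, 2)
  L2 return_home: active, inhibitor → wire = none
  L3 halt: idle → wire stays none
  L4 recharge: idle → wire stays none
  actuator = none
tick 1:
  L0 track_target: idle → wire = none
  L1 grasp: idle → wire stays none
  L2 return_home: idle → wire stays none
  L3 halt: active, inhibitor → wire = none
  L4 recharge: active, suppressor → wire = (-1, 3)
  actuator = (-1, 3)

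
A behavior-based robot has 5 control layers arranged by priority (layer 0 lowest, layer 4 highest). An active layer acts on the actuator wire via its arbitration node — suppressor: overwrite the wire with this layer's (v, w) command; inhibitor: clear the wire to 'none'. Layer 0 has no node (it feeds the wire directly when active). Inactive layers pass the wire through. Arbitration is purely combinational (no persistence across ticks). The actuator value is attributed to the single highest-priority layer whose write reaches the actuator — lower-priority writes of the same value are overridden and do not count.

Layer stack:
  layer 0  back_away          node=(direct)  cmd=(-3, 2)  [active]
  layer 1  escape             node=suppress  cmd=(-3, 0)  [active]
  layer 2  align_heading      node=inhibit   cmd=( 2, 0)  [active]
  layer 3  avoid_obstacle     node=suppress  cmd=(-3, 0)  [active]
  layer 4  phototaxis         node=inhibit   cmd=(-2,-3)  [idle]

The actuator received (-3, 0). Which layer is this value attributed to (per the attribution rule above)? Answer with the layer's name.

[0] back_away on; wire := (-3, 2)
[1] escape on (suppress); wire := (-3, 0)
[2] align_heading on (inhibit); wire := none
[3] avoid_obstacle on (suppress); wire := (-3, 0)
[4] phototaxis off; pass (-3, 0)
output (-3, 0)
last writer: layer 3 = avoid_obstacle

avoid_obstacle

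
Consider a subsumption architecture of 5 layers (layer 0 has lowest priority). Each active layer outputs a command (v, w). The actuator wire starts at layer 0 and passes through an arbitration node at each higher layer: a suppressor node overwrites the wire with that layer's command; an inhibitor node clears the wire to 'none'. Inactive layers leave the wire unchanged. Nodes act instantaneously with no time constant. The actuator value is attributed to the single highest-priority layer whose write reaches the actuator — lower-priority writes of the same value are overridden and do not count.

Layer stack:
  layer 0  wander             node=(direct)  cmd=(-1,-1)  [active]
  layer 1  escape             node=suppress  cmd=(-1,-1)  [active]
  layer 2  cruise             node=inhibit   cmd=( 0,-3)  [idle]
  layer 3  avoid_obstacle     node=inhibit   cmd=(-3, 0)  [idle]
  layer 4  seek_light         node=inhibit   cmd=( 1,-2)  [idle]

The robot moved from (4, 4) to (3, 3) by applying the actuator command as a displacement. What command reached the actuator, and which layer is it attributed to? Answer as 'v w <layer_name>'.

displacement = (3, 3) − (4, 4) = (-1, -1)
[0] wander on; wire := (-1, -1)
[1] escape on (suppress); wire := (-1, -1)
[2] cruise off; pass (-1, -1)
[3] avoid_obstacle off; pass (-1, -1)
[4] seek_light off; pass (-1, -1)
output (-1, -1) — from layer 1 (escape)

-1 -1 escape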